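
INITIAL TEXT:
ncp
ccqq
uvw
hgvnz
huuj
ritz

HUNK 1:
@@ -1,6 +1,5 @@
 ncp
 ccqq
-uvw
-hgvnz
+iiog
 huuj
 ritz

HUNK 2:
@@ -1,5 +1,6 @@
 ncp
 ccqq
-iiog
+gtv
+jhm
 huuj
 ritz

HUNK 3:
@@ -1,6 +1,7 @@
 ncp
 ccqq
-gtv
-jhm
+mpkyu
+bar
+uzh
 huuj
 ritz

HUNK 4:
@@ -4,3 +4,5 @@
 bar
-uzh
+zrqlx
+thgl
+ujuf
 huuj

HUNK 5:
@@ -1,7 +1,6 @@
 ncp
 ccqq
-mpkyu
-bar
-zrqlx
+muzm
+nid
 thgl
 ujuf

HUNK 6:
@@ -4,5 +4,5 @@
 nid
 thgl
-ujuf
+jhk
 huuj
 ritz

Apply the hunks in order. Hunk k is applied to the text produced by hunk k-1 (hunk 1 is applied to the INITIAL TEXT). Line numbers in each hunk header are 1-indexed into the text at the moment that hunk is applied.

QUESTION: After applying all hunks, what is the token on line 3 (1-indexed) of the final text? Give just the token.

Answer: muzm

Derivation:
Hunk 1: at line 1 remove [uvw,hgvnz] add [iiog] -> 5 lines: ncp ccqq iiog huuj ritz
Hunk 2: at line 1 remove [iiog] add [gtv,jhm] -> 6 lines: ncp ccqq gtv jhm huuj ritz
Hunk 3: at line 1 remove [gtv,jhm] add [mpkyu,bar,uzh] -> 7 lines: ncp ccqq mpkyu bar uzh huuj ritz
Hunk 4: at line 4 remove [uzh] add [zrqlx,thgl,ujuf] -> 9 lines: ncp ccqq mpkyu bar zrqlx thgl ujuf huuj ritz
Hunk 5: at line 1 remove [mpkyu,bar,zrqlx] add [muzm,nid] -> 8 lines: ncp ccqq muzm nid thgl ujuf huuj ritz
Hunk 6: at line 4 remove [ujuf] add [jhk] -> 8 lines: ncp ccqq muzm nid thgl jhk huuj ritz
Final line 3: muzm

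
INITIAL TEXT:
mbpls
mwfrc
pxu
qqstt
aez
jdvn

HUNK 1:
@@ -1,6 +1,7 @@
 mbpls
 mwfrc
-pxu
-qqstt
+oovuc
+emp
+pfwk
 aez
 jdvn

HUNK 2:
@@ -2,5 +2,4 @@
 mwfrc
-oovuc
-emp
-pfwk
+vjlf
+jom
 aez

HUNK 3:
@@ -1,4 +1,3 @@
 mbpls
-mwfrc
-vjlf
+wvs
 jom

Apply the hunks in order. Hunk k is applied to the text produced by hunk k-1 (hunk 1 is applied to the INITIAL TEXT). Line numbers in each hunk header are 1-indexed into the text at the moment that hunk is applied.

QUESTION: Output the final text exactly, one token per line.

Hunk 1: at line 1 remove [pxu,qqstt] add [oovuc,emp,pfwk] -> 7 lines: mbpls mwfrc oovuc emp pfwk aez jdvn
Hunk 2: at line 2 remove [oovuc,emp,pfwk] add [vjlf,jom] -> 6 lines: mbpls mwfrc vjlf jom aez jdvn
Hunk 3: at line 1 remove [mwfrc,vjlf] add [wvs] -> 5 lines: mbpls wvs jom aez jdvn

Answer: mbpls
wvs
jom
aez
jdvn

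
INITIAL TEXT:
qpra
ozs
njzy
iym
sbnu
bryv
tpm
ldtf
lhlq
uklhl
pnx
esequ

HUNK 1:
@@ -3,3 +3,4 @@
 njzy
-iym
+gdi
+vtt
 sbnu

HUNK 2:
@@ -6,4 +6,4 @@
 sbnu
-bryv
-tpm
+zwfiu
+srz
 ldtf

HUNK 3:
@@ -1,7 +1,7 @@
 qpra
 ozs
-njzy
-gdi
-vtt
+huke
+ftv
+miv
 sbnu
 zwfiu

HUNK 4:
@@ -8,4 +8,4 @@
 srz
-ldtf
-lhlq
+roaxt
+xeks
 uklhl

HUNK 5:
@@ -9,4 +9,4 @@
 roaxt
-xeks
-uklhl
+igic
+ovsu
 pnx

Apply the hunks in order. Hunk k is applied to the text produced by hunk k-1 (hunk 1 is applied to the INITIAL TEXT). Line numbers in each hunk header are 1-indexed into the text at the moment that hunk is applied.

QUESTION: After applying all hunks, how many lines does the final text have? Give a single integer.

Answer: 13

Derivation:
Hunk 1: at line 3 remove [iym] add [gdi,vtt] -> 13 lines: qpra ozs njzy gdi vtt sbnu bryv tpm ldtf lhlq uklhl pnx esequ
Hunk 2: at line 6 remove [bryv,tpm] add [zwfiu,srz] -> 13 lines: qpra ozs njzy gdi vtt sbnu zwfiu srz ldtf lhlq uklhl pnx esequ
Hunk 3: at line 1 remove [njzy,gdi,vtt] add [huke,ftv,miv] -> 13 lines: qpra ozs huke ftv miv sbnu zwfiu srz ldtf lhlq uklhl pnx esequ
Hunk 4: at line 8 remove [ldtf,lhlq] add [roaxt,xeks] -> 13 lines: qpra ozs huke ftv miv sbnu zwfiu srz roaxt xeks uklhl pnx esequ
Hunk 5: at line 9 remove [xeks,uklhl] add [igic,ovsu] -> 13 lines: qpra ozs huke ftv miv sbnu zwfiu srz roaxt igic ovsu pnx esequ
Final line count: 13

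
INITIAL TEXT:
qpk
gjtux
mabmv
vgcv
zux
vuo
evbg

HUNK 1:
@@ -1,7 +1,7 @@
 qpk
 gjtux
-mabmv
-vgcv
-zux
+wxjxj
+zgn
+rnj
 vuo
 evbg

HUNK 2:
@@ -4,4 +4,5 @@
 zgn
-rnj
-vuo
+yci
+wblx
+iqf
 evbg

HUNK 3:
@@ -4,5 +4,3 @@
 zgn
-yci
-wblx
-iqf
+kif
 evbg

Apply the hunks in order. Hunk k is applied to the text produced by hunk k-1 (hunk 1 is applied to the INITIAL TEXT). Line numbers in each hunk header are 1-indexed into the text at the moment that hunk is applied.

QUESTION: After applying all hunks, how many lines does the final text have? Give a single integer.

Hunk 1: at line 1 remove [mabmv,vgcv,zux] add [wxjxj,zgn,rnj] -> 7 lines: qpk gjtux wxjxj zgn rnj vuo evbg
Hunk 2: at line 4 remove [rnj,vuo] add [yci,wblx,iqf] -> 8 lines: qpk gjtux wxjxj zgn yci wblx iqf evbg
Hunk 3: at line 4 remove [yci,wblx,iqf] add [kif] -> 6 lines: qpk gjtux wxjxj zgn kif evbg
Final line count: 6

Answer: 6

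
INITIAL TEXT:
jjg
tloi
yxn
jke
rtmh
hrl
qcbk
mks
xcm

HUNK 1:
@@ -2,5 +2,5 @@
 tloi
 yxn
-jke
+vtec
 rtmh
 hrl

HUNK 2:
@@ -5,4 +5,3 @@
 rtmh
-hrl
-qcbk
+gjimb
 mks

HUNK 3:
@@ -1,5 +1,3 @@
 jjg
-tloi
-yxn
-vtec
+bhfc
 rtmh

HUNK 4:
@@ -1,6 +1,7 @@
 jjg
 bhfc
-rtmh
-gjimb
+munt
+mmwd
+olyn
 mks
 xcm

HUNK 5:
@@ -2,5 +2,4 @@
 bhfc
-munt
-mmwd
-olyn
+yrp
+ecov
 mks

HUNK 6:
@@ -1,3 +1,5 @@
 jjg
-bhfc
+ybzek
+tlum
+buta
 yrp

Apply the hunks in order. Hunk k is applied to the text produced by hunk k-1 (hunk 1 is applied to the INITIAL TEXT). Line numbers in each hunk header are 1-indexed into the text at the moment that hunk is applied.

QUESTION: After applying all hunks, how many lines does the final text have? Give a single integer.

Hunk 1: at line 2 remove [jke] add [vtec] -> 9 lines: jjg tloi yxn vtec rtmh hrl qcbk mks xcm
Hunk 2: at line 5 remove [hrl,qcbk] add [gjimb] -> 8 lines: jjg tloi yxn vtec rtmh gjimb mks xcm
Hunk 3: at line 1 remove [tloi,yxn,vtec] add [bhfc] -> 6 lines: jjg bhfc rtmh gjimb mks xcm
Hunk 4: at line 1 remove [rtmh,gjimb] add [munt,mmwd,olyn] -> 7 lines: jjg bhfc munt mmwd olyn mks xcm
Hunk 5: at line 2 remove [munt,mmwd,olyn] add [yrp,ecov] -> 6 lines: jjg bhfc yrp ecov mks xcm
Hunk 6: at line 1 remove [bhfc] add [ybzek,tlum,buta] -> 8 lines: jjg ybzek tlum buta yrp ecov mks xcm
Final line count: 8

Answer: 8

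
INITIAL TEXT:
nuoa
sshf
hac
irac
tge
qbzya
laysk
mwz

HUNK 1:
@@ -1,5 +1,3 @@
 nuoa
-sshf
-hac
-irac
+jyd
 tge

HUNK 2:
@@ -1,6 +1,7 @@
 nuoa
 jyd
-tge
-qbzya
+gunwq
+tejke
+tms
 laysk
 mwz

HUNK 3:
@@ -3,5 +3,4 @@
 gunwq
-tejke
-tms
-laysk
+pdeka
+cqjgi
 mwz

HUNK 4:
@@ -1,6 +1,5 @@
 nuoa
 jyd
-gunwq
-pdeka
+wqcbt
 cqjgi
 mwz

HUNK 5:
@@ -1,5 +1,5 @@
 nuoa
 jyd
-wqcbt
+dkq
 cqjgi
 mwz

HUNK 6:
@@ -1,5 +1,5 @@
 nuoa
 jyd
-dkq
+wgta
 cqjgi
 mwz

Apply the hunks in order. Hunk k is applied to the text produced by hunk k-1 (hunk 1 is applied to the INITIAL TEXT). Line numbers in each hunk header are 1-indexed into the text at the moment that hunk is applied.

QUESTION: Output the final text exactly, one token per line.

Hunk 1: at line 1 remove [sshf,hac,irac] add [jyd] -> 6 lines: nuoa jyd tge qbzya laysk mwz
Hunk 2: at line 1 remove [tge,qbzya] add [gunwq,tejke,tms] -> 7 lines: nuoa jyd gunwq tejke tms laysk mwz
Hunk 3: at line 3 remove [tejke,tms,laysk] add [pdeka,cqjgi] -> 6 lines: nuoa jyd gunwq pdeka cqjgi mwz
Hunk 4: at line 1 remove [gunwq,pdeka] add [wqcbt] -> 5 lines: nuoa jyd wqcbt cqjgi mwz
Hunk 5: at line 1 remove [wqcbt] add [dkq] -> 5 lines: nuoa jyd dkq cqjgi mwz
Hunk 6: at line 1 remove [dkq] add [wgta] -> 5 lines: nuoa jyd wgta cqjgi mwz

Answer: nuoa
jyd
wgta
cqjgi
mwz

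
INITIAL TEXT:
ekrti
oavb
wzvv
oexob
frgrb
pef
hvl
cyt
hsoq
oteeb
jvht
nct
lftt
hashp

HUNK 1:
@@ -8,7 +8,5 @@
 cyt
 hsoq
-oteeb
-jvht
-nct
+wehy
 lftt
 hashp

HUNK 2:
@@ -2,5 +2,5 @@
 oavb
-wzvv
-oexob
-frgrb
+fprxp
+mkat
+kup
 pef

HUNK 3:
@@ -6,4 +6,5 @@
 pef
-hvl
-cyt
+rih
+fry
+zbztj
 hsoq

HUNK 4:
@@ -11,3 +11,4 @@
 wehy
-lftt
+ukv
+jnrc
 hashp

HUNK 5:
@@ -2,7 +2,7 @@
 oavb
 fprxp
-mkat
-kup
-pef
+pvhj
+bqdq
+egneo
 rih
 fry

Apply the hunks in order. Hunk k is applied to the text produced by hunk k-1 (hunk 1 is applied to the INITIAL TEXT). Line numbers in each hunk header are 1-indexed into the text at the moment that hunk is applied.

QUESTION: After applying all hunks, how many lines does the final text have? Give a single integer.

Answer: 14

Derivation:
Hunk 1: at line 8 remove [oteeb,jvht,nct] add [wehy] -> 12 lines: ekrti oavb wzvv oexob frgrb pef hvl cyt hsoq wehy lftt hashp
Hunk 2: at line 2 remove [wzvv,oexob,frgrb] add [fprxp,mkat,kup] -> 12 lines: ekrti oavb fprxp mkat kup pef hvl cyt hsoq wehy lftt hashp
Hunk 3: at line 6 remove [hvl,cyt] add [rih,fry,zbztj] -> 13 lines: ekrti oavb fprxp mkat kup pef rih fry zbztj hsoq wehy lftt hashp
Hunk 4: at line 11 remove [lftt] add [ukv,jnrc] -> 14 lines: ekrti oavb fprxp mkat kup pef rih fry zbztj hsoq wehy ukv jnrc hashp
Hunk 5: at line 2 remove [mkat,kup,pef] add [pvhj,bqdq,egneo] -> 14 lines: ekrti oavb fprxp pvhj bqdq egneo rih fry zbztj hsoq wehy ukv jnrc hashp
Final line count: 14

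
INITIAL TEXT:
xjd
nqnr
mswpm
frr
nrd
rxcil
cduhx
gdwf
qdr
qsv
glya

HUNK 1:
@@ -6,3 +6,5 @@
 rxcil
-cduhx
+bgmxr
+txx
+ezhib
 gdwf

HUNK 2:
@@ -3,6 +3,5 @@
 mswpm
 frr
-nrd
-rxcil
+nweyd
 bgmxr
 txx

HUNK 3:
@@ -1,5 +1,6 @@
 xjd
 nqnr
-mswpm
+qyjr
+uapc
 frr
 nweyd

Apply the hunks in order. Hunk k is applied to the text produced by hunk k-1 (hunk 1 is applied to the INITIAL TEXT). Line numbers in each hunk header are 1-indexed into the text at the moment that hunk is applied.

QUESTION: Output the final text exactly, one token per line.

Hunk 1: at line 6 remove [cduhx] add [bgmxr,txx,ezhib] -> 13 lines: xjd nqnr mswpm frr nrd rxcil bgmxr txx ezhib gdwf qdr qsv glya
Hunk 2: at line 3 remove [nrd,rxcil] add [nweyd] -> 12 lines: xjd nqnr mswpm frr nweyd bgmxr txx ezhib gdwf qdr qsv glya
Hunk 3: at line 1 remove [mswpm] add [qyjr,uapc] -> 13 lines: xjd nqnr qyjr uapc frr nweyd bgmxr txx ezhib gdwf qdr qsv glya

Answer: xjd
nqnr
qyjr
uapc
frr
nweyd
bgmxr
txx
ezhib
gdwf
qdr
qsv
glya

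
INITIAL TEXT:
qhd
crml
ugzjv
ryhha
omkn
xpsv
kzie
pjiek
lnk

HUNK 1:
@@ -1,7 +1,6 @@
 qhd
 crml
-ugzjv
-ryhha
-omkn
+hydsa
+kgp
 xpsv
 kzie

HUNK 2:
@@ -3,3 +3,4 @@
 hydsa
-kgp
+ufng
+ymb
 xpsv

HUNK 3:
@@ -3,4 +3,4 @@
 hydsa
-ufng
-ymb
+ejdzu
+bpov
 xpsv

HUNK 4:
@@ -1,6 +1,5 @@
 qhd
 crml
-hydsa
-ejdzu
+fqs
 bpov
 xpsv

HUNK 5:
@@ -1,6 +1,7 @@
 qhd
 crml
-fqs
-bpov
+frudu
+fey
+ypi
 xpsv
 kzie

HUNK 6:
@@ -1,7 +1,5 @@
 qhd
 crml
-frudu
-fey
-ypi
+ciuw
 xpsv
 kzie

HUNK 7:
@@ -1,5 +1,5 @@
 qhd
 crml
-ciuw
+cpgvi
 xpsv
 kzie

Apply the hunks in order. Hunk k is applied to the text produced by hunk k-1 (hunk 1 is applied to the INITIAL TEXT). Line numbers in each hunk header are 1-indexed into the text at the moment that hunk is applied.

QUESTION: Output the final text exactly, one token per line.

Hunk 1: at line 1 remove [ugzjv,ryhha,omkn] add [hydsa,kgp] -> 8 lines: qhd crml hydsa kgp xpsv kzie pjiek lnk
Hunk 2: at line 3 remove [kgp] add [ufng,ymb] -> 9 lines: qhd crml hydsa ufng ymb xpsv kzie pjiek lnk
Hunk 3: at line 3 remove [ufng,ymb] add [ejdzu,bpov] -> 9 lines: qhd crml hydsa ejdzu bpov xpsv kzie pjiek lnk
Hunk 4: at line 1 remove [hydsa,ejdzu] add [fqs] -> 8 lines: qhd crml fqs bpov xpsv kzie pjiek lnk
Hunk 5: at line 1 remove [fqs,bpov] add [frudu,fey,ypi] -> 9 lines: qhd crml frudu fey ypi xpsv kzie pjiek lnk
Hunk 6: at line 1 remove [frudu,fey,ypi] add [ciuw] -> 7 lines: qhd crml ciuw xpsv kzie pjiek lnk
Hunk 7: at line 1 remove [ciuw] add [cpgvi] -> 7 lines: qhd crml cpgvi xpsv kzie pjiek lnk

Answer: qhd
crml
cpgvi
xpsv
kzie
pjiek
lnk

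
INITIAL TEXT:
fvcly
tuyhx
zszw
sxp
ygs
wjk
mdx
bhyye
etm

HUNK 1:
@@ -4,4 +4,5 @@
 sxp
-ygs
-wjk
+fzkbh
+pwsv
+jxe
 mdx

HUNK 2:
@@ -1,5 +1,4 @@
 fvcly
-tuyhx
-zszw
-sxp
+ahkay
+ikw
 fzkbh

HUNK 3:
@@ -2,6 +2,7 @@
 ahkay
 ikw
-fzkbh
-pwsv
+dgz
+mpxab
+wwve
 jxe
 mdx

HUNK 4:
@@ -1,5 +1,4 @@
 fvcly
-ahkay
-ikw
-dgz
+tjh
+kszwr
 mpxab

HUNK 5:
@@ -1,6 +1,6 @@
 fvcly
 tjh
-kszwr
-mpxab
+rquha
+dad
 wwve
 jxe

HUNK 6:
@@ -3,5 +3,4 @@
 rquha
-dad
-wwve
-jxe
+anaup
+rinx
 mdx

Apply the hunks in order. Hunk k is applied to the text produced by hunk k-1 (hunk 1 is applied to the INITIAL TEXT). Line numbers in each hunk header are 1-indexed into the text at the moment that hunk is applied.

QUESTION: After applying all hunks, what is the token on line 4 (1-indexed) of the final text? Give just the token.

Hunk 1: at line 4 remove [ygs,wjk] add [fzkbh,pwsv,jxe] -> 10 lines: fvcly tuyhx zszw sxp fzkbh pwsv jxe mdx bhyye etm
Hunk 2: at line 1 remove [tuyhx,zszw,sxp] add [ahkay,ikw] -> 9 lines: fvcly ahkay ikw fzkbh pwsv jxe mdx bhyye etm
Hunk 3: at line 2 remove [fzkbh,pwsv] add [dgz,mpxab,wwve] -> 10 lines: fvcly ahkay ikw dgz mpxab wwve jxe mdx bhyye etm
Hunk 4: at line 1 remove [ahkay,ikw,dgz] add [tjh,kszwr] -> 9 lines: fvcly tjh kszwr mpxab wwve jxe mdx bhyye etm
Hunk 5: at line 1 remove [kszwr,mpxab] add [rquha,dad] -> 9 lines: fvcly tjh rquha dad wwve jxe mdx bhyye etm
Hunk 6: at line 3 remove [dad,wwve,jxe] add [anaup,rinx] -> 8 lines: fvcly tjh rquha anaup rinx mdx bhyye etm
Final line 4: anaup

Answer: anaup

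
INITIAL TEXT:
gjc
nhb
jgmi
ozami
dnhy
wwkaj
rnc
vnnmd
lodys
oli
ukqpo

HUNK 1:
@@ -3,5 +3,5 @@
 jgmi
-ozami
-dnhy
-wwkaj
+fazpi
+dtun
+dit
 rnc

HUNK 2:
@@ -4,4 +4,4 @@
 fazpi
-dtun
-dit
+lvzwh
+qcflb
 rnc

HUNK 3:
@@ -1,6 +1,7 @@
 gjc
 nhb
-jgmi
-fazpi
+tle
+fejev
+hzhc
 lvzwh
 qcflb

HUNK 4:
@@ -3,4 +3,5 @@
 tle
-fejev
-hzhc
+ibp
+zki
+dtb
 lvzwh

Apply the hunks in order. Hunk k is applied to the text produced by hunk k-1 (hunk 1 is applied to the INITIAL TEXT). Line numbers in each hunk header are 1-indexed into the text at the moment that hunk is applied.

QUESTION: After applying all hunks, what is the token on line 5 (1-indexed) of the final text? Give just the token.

Hunk 1: at line 3 remove [ozami,dnhy,wwkaj] add [fazpi,dtun,dit] -> 11 lines: gjc nhb jgmi fazpi dtun dit rnc vnnmd lodys oli ukqpo
Hunk 2: at line 4 remove [dtun,dit] add [lvzwh,qcflb] -> 11 lines: gjc nhb jgmi fazpi lvzwh qcflb rnc vnnmd lodys oli ukqpo
Hunk 3: at line 1 remove [jgmi,fazpi] add [tle,fejev,hzhc] -> 12 lines: gjc nhb tle fejev hzhc lvzwh qcflb rnc vnnmd lodys oli ukqpo
Hunk 4: at line 3 remove [fejev,hzhc] add [ibp,zki,dtb] -> 13 lines: gjc nhb tle ibp zki dtb lvzwh qcflb rnc vnnmd lodys oli ukqpo
Final line 5: zki

Answer: zki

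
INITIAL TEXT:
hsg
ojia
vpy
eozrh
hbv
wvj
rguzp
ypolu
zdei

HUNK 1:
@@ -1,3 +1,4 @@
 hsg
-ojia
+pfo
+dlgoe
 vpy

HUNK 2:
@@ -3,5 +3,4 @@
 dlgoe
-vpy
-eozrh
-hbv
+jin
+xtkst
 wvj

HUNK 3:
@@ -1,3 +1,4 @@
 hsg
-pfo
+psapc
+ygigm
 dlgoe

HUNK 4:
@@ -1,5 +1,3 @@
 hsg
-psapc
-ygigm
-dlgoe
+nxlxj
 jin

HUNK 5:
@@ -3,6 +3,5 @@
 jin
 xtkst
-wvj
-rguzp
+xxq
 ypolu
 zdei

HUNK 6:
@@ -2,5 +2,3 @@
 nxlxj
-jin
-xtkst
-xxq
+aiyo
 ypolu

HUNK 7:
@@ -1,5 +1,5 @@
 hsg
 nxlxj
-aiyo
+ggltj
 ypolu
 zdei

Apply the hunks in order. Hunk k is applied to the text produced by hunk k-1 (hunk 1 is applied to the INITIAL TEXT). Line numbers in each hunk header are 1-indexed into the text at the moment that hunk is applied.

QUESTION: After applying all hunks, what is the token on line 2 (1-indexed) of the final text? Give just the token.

Answer: nxlxj

Derivation:
Hunk 1: at line 1 remove [ojia] add [pfo,dlgoe] -> 10 lines: hsg pfo dlgoe vpy eozrh hbv wvj rguzp ypolu zdei
Hunk 2: at line 3 remove [vpy,eozrh,hbv] add [jin,xtkst] -> 9 lines: hsg pfo dlgoe jin xtkst wvj rguzp ypolu zdei
Hunk 3: at line 1 remove [pfo] add [psapc,ygigm] -> 10 lines: hsg psapc ygigm dlgoe jin xtkst wvj rguzp ypolu zdei
Hunk 4: at line 1 remove [psapc,ygigm,dlgoe] add [nxlxj] -> 8 lines: hsg nxlxj jin xtkst wvj rguzp ypolu zdei
Hunk 5: at line 3 remove [wvj,rguzp] add [xxq] -> 7 lines: hsg nxlxj jin xtkst xxq ypolu zdei
Hunk 6: at line 2 remove [jin,xtkst,xxq] add [aiyo] -> 5 lines: hsg nxlxj aiyo ypolu zdei
Hunk 7: at line 1 remove [aiyo] add [ggltj] -> 5 lines: hsg nxlxj ggltj ypolu zdei
Final line 2: nxlxj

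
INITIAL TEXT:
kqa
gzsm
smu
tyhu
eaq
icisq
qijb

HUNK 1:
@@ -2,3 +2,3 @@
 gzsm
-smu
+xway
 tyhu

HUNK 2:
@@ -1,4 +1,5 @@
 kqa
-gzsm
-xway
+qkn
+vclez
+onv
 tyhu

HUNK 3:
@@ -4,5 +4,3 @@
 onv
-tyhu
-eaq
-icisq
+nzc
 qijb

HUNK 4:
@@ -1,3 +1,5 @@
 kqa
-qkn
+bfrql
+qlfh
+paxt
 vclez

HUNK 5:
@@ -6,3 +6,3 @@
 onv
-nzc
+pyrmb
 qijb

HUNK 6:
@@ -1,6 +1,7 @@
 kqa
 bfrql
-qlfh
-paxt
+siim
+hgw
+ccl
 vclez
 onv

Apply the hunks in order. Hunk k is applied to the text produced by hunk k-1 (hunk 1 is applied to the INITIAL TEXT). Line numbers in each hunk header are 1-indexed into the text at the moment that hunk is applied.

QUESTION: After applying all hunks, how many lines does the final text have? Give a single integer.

Hunk 1: at line 2 remove [smu] add [xway] -> 7 lines: kqa gzsm xway tyhu eaq icisq qijb
Hunk 2: at line 1 remove [gzsm,xway] add [qkn,vclez,onv] -> 8 lines: kqa qkn vclez onv tyhu eaq icisq qijb
Hunk 3: at line 4 remove [tyhu,eaq,icisq] add [nzc] -> 6 lines: kqa qkn vclez onv nzc qijb
Hunk 4: at line 1 remove [qkn] add [bfrql,qlfh,paxt] -> 8 lines: kqa bfrql qlfh paxt vclez onv nzc qijb
Hunk 5: at line 6 remove [nzc] add [pyrmb] -> 8 lines: kqa bfrql qlfh paxt vclez onv pyrmb qijb
Hunk 6: at line 1 remove [qlfh,paxt] add [siim,hgw,ccl] -> 9 lines: kqa bfrql siim hgw ccl vclez onv pyrmb qijb
Final line count: 9

Answer: 9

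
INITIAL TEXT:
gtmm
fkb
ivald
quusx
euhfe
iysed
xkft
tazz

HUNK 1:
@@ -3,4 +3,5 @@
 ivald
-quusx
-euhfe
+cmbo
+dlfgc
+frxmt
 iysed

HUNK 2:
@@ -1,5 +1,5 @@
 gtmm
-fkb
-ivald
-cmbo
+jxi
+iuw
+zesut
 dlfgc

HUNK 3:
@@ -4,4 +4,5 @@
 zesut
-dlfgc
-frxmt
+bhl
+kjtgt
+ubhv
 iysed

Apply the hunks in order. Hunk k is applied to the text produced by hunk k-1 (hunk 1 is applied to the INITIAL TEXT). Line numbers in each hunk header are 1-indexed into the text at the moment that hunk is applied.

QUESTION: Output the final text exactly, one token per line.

Answer: gtmm
jxi
iuw
zesut
bhl
kjtgt
ubhv
iysed
xkft
tazz

Derivation:
Hunk 1: at line 3 remove [quusx,euhfe] add [cmbo,dlfgc,frxmt] -> 9 lines: gtmm fkb ivald cmbo dlfgc frxmt iysed xkft tazz
Hunk 2: at line 1 remove [fkb,ivald,cmbo] add [jxi,iuw,zesut] -> 9 lines: gtmm jxi iuw zesut dlfgc frxmt iysed xkft tazz
Hunk 3: at line 4 remove [dlfgc,frxmt] add [bhl,kjtgt,ubhv] -> 10 lines: gtmm jxi iuw zesut bhl kjtgt ubhv iysed xkft tazz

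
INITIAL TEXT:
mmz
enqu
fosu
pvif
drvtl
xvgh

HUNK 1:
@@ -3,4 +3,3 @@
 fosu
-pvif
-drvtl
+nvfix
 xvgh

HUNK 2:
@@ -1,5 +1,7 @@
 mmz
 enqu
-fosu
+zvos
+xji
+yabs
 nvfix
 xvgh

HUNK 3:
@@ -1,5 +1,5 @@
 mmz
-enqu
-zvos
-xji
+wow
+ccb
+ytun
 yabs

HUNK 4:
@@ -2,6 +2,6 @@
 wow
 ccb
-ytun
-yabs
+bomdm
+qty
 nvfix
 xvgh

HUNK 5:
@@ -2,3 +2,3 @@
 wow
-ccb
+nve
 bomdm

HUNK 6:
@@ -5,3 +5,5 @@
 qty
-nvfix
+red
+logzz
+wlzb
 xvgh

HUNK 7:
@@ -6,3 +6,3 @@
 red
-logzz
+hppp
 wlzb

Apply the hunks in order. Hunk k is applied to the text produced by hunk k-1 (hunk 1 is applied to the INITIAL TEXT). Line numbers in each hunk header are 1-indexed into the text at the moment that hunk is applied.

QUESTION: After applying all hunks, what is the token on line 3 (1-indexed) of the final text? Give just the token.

Hunk 1: at line 3 remove [pvif,drvtl] add [nvfix] -> 5 lines: mmz enqu fosu nvfix xvgh
Hunk 2: at line 1 remove [fosu] add [zvos,xji,yabs] -> 7 lines: mmz enqu zvos xji yabs nvfix xvgh
Hunk 3: at line 1 remove [enqu,zvos,xji] add [wow,ccb,ytun] -> 7 lines: mmz wow ccb ytun yabs nvfix xvgh
Hunk 4: at line 2 remove [ytun,yabs] add [bomdm,qty] -> 7 lines: mmz wow ccb bomdm qty nvfix xvgh
Hunk 5: at line 2 remove [ccb] add [nve] -> 7 lines: mmz wow nve bomdm qty nvfix xvgh
Hunk 6: at line 5 remove [nvfix] add [red,logzz,wlzb] -> 9 lines: mmz wow nve bomdm qty red logzz wlzb xvgh
Hunk 7: at line 6 remove [logzz] add [hppp] -> 9 lines: mmz wow nve bomdm qty red hppp wlzb xvgh
Final line 3: nve

Answer: nve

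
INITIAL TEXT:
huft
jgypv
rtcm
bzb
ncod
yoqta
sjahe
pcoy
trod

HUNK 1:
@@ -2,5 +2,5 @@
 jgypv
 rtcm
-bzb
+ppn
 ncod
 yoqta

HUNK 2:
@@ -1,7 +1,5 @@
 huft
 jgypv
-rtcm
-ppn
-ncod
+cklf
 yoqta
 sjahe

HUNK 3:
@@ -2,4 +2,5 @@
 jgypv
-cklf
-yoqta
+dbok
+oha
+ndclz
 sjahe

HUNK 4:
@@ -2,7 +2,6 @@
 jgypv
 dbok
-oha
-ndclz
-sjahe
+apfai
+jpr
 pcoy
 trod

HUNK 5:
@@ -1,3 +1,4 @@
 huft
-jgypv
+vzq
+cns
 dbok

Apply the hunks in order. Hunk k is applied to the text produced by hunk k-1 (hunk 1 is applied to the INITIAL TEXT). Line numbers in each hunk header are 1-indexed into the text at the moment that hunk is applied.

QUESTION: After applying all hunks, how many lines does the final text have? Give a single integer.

Hunk 1: at line 2 remove [bzb] add [ppn] -> 9 lines: huft jgypv rtcm ppn ncod yoqta sjahe pcoy trod
Hunk 2: at line 1 remove [rtcm,ppn,ncod] add [cklf] -> 7 lines: huft jgypv cklf yoqta sjahe pcoy trod
Hunk 3: at line 2 remove [cklf,yoqta] add [dbok,oha,ndclz] -> 8 lines: huft jgypv dbok oha ndclz sjahe pcoy trod
Hunk 4: at line 2 remove [oha,ndclz,sjahe] add [apfai,jpr] -> 7 lines: huft jgypv dbok apfai jpr pcoy trod
Hunk 5: at line 1 remove [jgypv] add [vzq,cns] -> 8 lines: huft vzq cns dbok apfai jpr pcoy trod
Final line count: 8

Answer: 8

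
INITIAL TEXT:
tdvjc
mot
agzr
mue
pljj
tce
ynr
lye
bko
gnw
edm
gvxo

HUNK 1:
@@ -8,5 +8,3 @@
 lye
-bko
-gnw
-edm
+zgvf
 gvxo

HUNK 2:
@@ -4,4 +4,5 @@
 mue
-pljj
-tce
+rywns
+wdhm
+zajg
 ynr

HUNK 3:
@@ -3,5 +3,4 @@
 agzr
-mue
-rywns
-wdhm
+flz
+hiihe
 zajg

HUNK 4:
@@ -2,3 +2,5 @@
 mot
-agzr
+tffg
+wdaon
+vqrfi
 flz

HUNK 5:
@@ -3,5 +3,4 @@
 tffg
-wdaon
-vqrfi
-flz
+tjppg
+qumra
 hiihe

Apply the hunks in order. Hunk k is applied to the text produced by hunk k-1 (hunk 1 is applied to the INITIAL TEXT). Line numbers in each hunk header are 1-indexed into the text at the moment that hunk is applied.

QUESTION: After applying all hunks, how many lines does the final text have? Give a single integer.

Hunk 1: at line 8 remove [bko,gnw,edm] add [zgvf] -> 10 lines: tdvjc mot agzr mue pljj tce ynr lye zgvf gvxo
Hunk 2: at line 4 remove [pljj,tce] add [rywns,wdhm,zajg] -> 11 lines: tdvjc mot agzr mue rywns wdhm zajg ynr lye zgvf gvxo
Hunk 3: at line 3 remove [mue,rywns,wdhm] add [flz,hiihe] -> 10 lines: tdvjc mot agzr flz hiihe zajg ynr lye zgvf gvxo
Hunk 4: at line 2 remove [agzr] add [tffg,wdaon,vqrfi] -> 12 lines: tdvjc mot tffg wdaon vqrfi flz hiihe zajg ynr lye zgvf gvxo
Hunk 5: at line 3 remove [wdaon,vqrfi,flz] add [tjppg,qumra] -> 11 lines: tdvjc mot tffg tjppg qumra hiihe zajg ynr lye zgvf gvxo
Final line count: 11

Answer: 11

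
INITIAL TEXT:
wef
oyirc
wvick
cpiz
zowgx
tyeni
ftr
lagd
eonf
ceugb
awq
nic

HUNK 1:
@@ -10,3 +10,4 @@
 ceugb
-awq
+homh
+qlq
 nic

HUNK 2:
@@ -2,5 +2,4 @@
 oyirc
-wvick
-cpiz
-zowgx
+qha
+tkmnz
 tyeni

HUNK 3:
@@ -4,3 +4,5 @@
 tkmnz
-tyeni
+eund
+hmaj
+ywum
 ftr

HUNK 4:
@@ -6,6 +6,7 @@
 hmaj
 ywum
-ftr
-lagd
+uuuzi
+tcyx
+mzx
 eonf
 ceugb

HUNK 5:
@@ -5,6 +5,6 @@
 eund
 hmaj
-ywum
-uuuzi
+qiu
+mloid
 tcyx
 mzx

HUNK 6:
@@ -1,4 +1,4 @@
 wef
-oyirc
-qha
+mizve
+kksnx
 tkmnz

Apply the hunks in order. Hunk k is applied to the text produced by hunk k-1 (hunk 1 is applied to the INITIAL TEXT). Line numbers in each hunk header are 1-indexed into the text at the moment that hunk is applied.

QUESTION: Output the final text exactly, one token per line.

Answer: wef
mizve
kksnx
tkmnz
eund
hmaj
qiu
mloid
tcyx
mzx
eonf
ceugb
homh
qlq
nic

Derivation:
Hunk 1: at line 10 remove [awq] add [homh,qlq] -> 13 lines: wef oyirc wvick cpiz zowgx tyeni ftr lagd eonf ceugb homh qlq nic
Hunk 2: at line 2 remove [wvick,cpiz,zowgx] add [qha,tkmnz] -> 12 lines: wef oyirc qha tkmnz tyeni ftr lagd eonf ceugb homh qlq nic
Hunk 3: at line 4 remove [tyeni] add [eund,hmaj,ywum] -> 14 lines: wef oyirc qha tkmnz eund hmaj ywum ftr lagd eonf ceugb homh qlq nic
Hunk 4: at line 6 remove [ftr,lagd] add [uuuzi,tcyx,mzx] -> 15 lines: wef oyirc qha tkmnz eund hmaj ywum uuuzi tcyx mzx eonf ceugb homh qlq nic
Hunk 5: at line 5 remove [ywum,uuuzi] add [qiu,mloid] -> 15 lines: wef oyirc qha tkmnz eund hmaj qiu mloid tcyx mzx eonf ceugb homh qlq nic
Hunk 6: at line 1 remove [oyirc,qha] add [mizve,kksnx] -> 15 lines: wef mizve kksnx tkmnz eund hmaj qiu mloid tcyx mzx eonf ceugb homh qlq nic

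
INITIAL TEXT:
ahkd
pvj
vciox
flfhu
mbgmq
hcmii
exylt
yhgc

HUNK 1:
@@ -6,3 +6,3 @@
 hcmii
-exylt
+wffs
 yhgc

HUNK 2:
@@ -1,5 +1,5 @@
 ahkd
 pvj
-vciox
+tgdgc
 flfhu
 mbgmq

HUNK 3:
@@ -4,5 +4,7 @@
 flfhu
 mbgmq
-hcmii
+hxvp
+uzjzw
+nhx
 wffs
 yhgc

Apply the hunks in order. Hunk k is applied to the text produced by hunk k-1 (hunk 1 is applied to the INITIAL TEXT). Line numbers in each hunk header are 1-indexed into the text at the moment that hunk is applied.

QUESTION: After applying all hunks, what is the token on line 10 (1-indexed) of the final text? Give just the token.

Answer: yhgc

Derivation:
Hunk 1: at line 6 remove [exylt] add [wffs] -> 8 lines: ahkd pvj vciox flfhu mbgmq hcmii wffs yhgc
Hunk 2: at line 1 remove [vciox] add [tgdgc] -> 8 lines: ahkd pvj tgdgc flfhu mbgmq hcmii wffs yhgc
Hunk 3: at line 4 remove [hcmii] add [hxvp,uzjzw,nhx] -> 10 lines: ahkd pvj tgdgc flfhu mbgmq hxvp uzjzw nhx wffs yhgc
Final line 10: yhgc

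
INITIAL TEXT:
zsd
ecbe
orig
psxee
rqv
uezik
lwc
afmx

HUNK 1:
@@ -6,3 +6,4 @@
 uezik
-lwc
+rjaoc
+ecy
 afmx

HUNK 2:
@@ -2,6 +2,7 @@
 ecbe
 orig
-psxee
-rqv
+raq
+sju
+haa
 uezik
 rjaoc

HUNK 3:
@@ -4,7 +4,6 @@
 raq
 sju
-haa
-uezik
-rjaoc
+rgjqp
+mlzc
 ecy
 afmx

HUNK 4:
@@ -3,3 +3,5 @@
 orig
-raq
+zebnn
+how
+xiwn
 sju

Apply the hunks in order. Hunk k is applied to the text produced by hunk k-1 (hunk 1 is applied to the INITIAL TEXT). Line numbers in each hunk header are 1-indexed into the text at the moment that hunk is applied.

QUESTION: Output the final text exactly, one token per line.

Hunk 1: at line 6 remove [lwc] add [rjaoc,ecy] -> 9 lines: zsd ecbe orig psxee rqv uezik rjaoc ecy afmx
Hunk 2: at line 2 remove [psxee,rqv] add [raq,sju,haa] -> 10 lines: zsd ecbe orig raq sju haa uezik rjaoc ecy afmx
Hunk 3: at line 4 remove [haa,uezik,rjaoc] add [rgjqp,mlzc] -> 9 lines: zsd ecbe orig raq sju rgjqp mlzc ecy afmx
Hunk 4: at line 3 remove [raq] add [zebnn,how,xiwn] -> 11 lines: zsd ecbe orig zebnn how xiwn sju rgjqp mlzc ecy afmx

Answer: zsd
ecbe
orig
zebnn
how
xiwn
sju
rgjqp
mlzc
ecy
afmx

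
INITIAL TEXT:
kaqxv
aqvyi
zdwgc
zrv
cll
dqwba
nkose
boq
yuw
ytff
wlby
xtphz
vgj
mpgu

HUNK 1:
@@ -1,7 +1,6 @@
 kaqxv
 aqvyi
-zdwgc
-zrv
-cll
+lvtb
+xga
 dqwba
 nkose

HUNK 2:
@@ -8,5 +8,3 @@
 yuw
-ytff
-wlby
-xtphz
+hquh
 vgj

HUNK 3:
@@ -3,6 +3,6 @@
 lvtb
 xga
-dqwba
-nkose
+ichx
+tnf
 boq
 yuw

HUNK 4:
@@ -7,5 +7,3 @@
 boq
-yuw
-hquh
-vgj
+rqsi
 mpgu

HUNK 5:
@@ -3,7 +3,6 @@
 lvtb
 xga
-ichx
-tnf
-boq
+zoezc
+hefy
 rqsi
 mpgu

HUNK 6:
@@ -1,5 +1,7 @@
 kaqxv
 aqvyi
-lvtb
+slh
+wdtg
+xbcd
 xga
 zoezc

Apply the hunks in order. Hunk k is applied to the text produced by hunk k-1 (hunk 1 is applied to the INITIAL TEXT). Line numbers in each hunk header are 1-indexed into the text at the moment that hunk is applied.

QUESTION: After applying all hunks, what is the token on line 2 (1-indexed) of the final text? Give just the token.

Answer: aqvyi

Derivation:
Hunk 1: at line 1 remove [zdwgc,zrv,cll] add [lvtb,xga] -> 13 lines: kaqxv aqvyi lvtb xga dqwba nkose boq yuw ytff wlby xtphz vgj mpgu
Hunk 2: at line 8 remove [ytff,wlby,xtphz] add [hquh] -> 11 lines: kaqxv aqvyi lvtb xga dqwba nkose boq yuw hquh vgj mpgu
Hunk 3: at line 3 remove [dqwba,nkose] add [ichx,tnf] -> 11 lines: kaqxv aqvyi lvtb xga ichx tnf boq yuw hquh vgj mpgu
Hunk 4: at line 7 remove [yuw,hquh,vgj] add [rqsi] -> 9 lines: kaqxv aqvyi lvtb xga ichx tnf boq rqsi mpgu
Hunk 5: at line 3 remove [ichx,tnf,boq] add [zoezc,hefy] -> 8 lines: kaqxv aqvyi lvtb xga zoezc hefy rqsi mpgu
Hunk 6: at line 1 remove [lvtb] add [slh,wdtg,xbcd] -> 10 lines: kaqxv aqvyi slh wdtg xbcd xga zoezc hefy rqsi mpgu
Final line 2: aqvyi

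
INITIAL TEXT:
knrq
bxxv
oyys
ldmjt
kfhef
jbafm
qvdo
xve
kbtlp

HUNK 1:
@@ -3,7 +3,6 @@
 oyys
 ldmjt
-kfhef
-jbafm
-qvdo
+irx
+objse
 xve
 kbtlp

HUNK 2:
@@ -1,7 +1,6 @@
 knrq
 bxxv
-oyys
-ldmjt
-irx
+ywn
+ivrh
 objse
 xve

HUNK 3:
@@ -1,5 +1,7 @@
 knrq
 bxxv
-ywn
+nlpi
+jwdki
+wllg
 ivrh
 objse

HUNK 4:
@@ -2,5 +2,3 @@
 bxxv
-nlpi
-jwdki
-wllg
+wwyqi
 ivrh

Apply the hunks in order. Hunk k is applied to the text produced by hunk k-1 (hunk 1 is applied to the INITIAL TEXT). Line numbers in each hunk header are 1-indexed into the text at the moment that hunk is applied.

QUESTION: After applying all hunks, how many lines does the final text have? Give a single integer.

Hunk 1: at line 3 remove [kfhef,jbafm,qvdo] add [irx,objse] -> 8 lines: knrq bxxv oyys ldmjt irx objse xve kbtlp
Hunk 2: at line 1 remove [oyys,ldmjt,irx] add [ywn,ivrh] -> 7 lines: knrq bxxv ywn ivrh objse xve kbtlp
Hunk 3: at line 1 remove [ywn] add [nlpi,jwdki,wllg] -> 9 lines: knrq bxxv nlpi jwdki wllg ivrh objse xve kbtlp
Hunk 4: at line 2 remove [nlpi,jwdki,wllg] add [wwyqi] -> 7 lines: knrq bxxv wwyqi ivrh objse xve kbtlp
Final line count: 7

Answer: 7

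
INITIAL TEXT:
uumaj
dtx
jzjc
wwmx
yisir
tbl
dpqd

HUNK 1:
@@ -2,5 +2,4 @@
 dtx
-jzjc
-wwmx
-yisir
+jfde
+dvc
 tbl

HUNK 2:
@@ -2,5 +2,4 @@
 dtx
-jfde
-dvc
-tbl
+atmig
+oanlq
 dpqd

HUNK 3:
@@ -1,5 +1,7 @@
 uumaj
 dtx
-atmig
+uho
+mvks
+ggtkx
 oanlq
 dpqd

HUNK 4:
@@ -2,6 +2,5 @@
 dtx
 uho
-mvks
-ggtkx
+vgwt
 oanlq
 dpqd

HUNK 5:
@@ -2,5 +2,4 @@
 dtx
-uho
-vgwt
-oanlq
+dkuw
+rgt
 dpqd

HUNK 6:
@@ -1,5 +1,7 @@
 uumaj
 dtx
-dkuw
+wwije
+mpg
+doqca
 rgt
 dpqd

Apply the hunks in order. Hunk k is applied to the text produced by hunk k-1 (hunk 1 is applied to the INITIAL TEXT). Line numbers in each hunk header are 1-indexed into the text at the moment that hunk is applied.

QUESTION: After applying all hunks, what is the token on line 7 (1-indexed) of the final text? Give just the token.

Hunk 1: at line 2 remove [jzjc,wwmx,yisir] add [jfde,dvc] -> 6 lines: uumaj dtx jfde dvc tbl dpqd
Hunk 2: at line 2 remove [jfde,dvc,tbl] add [atmig,oanlq] -> 5 lines: uumaj dtx atmig oanlq dpqd
Hunk 3: at line 1 remove [atmig] add [uho,mvks,ggtkx] -> 7 lines: uumaj dtx uho mvks ggtkx oanlq dpqd
Hunk 4: at line 2 remove [mvks,ggtkx] add [vgwt] -> 6 lines: uumaj dtx uho vgwt oanlq dpqd
Hunk 5: at line 2 remove [uho,vgwt,oanlq] add [dkuw,rgt] -> 5 lines: uumaj dtx dkuw rgt dpqd
Hunk 6: at line 1 remove [dkuw] add [wwije,mpg,doqca] -> 7 lines: uumaj dtx wwije mpg doqca rgt dpqd
Final line 7: dpqd

Answer: dpqd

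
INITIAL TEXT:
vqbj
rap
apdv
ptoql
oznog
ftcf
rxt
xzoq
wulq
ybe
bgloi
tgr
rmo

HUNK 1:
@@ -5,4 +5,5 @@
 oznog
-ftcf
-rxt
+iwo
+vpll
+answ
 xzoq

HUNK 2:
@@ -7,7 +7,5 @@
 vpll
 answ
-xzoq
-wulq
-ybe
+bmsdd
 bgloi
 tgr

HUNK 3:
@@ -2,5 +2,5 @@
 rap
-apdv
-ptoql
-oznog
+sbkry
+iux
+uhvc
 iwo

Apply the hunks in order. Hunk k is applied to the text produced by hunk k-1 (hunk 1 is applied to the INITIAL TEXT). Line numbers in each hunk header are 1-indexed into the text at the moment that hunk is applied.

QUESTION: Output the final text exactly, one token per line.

Hunk 1: at line 5 remove [ftcf,rxt] add [iwo,vpll,answ] -> 14 lines: vqbj rap apdv ptoql oznog iwo vpll answ xzoq wulq ybe bgloi tgr rmo
Hunk 2: at line 7 remove [xzoq,wulq,ybe] add [bmsdd] -> 12 lines: vqbj rap apdv ptoql oznog iwo vpll answ bmsdd bgloi tgr rmo
Hunk 3: at line 2 remove [apdv,ptoql,oznog] add [sbkry,iux,uhvc] -> 12 lines: vqbj rap sbkry iux uhvc iwo vpll answ bmsdd bgloi tgr rmo

Answer: vqbj
rap
sbkry
iux
uhvc
iwo
vpll
answ
bmsdd
bgloi
tgr
rmo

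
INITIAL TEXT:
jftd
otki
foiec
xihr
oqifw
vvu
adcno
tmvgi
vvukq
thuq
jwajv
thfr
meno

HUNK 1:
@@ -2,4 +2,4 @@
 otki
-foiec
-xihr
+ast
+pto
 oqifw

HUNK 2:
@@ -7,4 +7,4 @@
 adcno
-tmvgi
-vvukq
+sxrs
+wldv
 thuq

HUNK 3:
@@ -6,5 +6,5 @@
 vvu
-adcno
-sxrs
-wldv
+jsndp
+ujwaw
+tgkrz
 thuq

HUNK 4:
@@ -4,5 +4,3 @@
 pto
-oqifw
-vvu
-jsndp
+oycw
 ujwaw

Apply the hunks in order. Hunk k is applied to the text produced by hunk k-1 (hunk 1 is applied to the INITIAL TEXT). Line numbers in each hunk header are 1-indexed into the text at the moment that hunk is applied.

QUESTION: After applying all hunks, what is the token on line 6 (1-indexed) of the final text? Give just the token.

Hunk 1: at line 2 remove [foiec,xihr] add [ast,pto] -> 13 lines: jftd otki ast pto oqifw vvu adcno tmvgi vvukq thuq jwajv thfr meno
Hunk 2: at line 7 remove [tmvgi,vvukq] add [sxrs,wldv] -> 13 lines: jftd otki ast pto oqifw vvu adcno sxrs wldv thuq jwajv thfr meno
Hunk 3: at line 6 remove [adcno,sxrs,wldv] add [jsndp,ujwaw,tgkrz] -> 13 lines: jftd otki ast pto oqifw vvu jsndp ujwaw tgkrz thuq jwajv thfr meno
Hunk 4: at line 4 remove [oqifw,vvu,jsndp] add [oycw] -> 11 lines: jftd otki ast pto oycw ujwaw tgkrz thuq jwajv thfr meno
Final line 6: ujwaw

Answer: ujwaw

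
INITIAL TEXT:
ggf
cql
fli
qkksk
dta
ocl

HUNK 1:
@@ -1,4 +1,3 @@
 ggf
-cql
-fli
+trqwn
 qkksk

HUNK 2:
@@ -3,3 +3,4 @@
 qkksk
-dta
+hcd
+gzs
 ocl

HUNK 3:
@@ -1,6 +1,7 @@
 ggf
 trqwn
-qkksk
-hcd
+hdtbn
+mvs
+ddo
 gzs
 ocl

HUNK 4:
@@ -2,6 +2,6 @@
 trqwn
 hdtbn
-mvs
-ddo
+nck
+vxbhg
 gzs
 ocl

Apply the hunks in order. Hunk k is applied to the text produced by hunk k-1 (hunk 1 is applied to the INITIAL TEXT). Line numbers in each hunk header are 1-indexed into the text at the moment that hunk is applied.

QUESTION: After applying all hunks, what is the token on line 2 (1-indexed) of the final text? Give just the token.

Answer: trqwn

Derivation:
Hunk 1: at line 1 remove [cql,fli] add [trqwn] -> 5 lines: ggf trqwn qkksk dta ocl
Hunk 2: at line 3 remove [dta] add [hcd,gzs] -> 6 lines: ggf trqwn qkksk hcd gzs ocl
Hunk 3: at line 1 remove [qkksk,hcd] add [hdtbn,mvs,ddo] -> 7 lines: ggf trqwn hdtbn mvs ddo gzs ocl
Hunk 4: at line 2 remove [mvs,ddo] add [nck,vxbhg] -> 7 lines: ggf trqwn hdtbn nck vxbhg gzs ocl
Final line 2: trqwn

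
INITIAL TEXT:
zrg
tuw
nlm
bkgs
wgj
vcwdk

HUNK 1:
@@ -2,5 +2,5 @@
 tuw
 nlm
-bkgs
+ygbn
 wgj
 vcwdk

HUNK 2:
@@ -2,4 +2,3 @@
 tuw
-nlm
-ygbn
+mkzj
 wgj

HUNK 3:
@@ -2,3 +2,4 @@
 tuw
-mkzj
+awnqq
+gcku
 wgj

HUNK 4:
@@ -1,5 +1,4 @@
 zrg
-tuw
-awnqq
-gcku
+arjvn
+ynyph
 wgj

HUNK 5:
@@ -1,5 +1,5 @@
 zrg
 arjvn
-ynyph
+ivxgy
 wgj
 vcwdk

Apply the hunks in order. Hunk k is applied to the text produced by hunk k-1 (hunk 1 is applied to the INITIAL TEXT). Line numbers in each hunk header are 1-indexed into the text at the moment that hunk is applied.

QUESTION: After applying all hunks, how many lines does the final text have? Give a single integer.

Hunk 1: at line 2 remove [bkgs] add [ygbn] -> 6 lines: zrg tuw nlm ygbn wgj vcwdk
Hunk 2: at line 2 remove [nlm,ygbn] add [mkzj] -> 5 lines: zrg tuw mkzj wgj vcwdk
Hunk 3: at line 2 remove [mkzj] add [awnqq,gcku] -> 6 lines: zrg tuw awnqq gcku wgj vcwdk
Hunk 4: at line 1 remove [tuw,awnqq,gcku] add [arjvn,ynyph] -> 5 lines: zrg arjvn ynyph wgj vcwdk
Hunk 5: at line 1 remove [ynyph] add [ivxgy] -> 5 lines: zrg arjvn ivxgy wgj vcwdk
Final line count: 5

Answer: 5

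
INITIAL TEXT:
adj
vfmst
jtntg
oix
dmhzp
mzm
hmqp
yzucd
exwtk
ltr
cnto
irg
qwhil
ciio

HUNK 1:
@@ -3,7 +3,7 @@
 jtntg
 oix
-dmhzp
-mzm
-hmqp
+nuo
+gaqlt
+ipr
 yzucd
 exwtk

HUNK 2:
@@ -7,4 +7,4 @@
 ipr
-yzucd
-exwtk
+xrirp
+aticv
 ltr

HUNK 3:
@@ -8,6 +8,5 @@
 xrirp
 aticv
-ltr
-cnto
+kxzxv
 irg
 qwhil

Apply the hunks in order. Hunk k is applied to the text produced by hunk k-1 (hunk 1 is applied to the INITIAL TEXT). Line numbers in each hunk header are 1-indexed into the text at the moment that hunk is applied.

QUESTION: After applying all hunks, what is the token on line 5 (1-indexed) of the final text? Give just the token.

Hunk 1: at line 3 remove [dmhzp,mzm,hmqp] add [nuo,gaqlt,ipr] -> 14 lines: adj vfmst jtntg oix nuo gaqlt ipr yzucd exwtk ltr cnto irg qwhil ciio
Hunk 2: at line 7 remove [yzucd,exwtk] add [xrirp,aticv] -> 14 lines: adj vfmst jtntg oix nuo gaqlt ipr xrirp aticv ltr cnto irg qwhil ciio
Hunk 3: at line 8 remove [ltr,cnto] add [kxzxv] -> 13 lines: adj vfmst jtntg oix nuo gaqlt ipr xrirp aticv kxzxv irg qwhil ciio
Final line 5: nuo

Answer: nuo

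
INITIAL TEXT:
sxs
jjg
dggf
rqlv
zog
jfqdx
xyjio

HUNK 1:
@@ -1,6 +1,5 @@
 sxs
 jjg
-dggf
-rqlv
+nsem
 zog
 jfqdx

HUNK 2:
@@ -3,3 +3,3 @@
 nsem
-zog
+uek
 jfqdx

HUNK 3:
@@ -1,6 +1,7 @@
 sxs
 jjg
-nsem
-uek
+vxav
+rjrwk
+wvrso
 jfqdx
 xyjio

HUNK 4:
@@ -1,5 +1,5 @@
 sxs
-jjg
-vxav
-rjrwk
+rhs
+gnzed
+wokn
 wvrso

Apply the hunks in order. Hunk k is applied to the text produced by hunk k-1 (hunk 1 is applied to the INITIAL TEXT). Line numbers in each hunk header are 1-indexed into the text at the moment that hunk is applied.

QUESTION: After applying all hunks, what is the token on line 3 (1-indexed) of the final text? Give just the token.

Answer: gnzed

Derivation:
Hunk 1: at line 1 remove [dggf,rqlv] add [nsem] -> 6 lines: sxs jjg nsem zog jfqdx xyjio
Hunk 2: at line 3 remove [zog] add [uek] -> 6 lines: sxs jjg nsem uek jfqdx xyjio
Hunk 3: at line 1 remove [nsem,uek] add [vxav,rjrwk,wvrso] -> 7 lines: sxs jjg vxav rjrwk wvrso jfqdx xyjio
Hunk 4: at line 1 remove [jjg,vxav,rjrwk] add [rhs,gnzed,wokn] -> 7 lines: sxs rhs gnzed wokn wvrso jfqdx xyjio
Final line 3: gnzed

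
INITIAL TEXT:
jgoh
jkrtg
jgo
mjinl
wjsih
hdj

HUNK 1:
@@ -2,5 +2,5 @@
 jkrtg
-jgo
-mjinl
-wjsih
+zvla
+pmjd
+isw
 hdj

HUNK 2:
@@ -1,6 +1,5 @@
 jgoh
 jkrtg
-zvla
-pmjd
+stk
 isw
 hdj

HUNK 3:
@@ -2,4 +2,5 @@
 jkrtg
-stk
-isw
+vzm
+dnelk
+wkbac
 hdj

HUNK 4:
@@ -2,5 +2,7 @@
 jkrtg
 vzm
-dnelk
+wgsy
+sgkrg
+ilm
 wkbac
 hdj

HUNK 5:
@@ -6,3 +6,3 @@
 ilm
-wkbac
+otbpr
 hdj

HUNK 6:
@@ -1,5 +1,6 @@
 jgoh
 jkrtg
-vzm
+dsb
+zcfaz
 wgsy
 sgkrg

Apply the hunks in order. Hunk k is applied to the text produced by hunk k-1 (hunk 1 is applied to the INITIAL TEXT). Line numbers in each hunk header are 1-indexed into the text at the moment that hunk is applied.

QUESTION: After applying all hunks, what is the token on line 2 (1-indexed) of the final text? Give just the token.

Hunk 1: at line 2 remove [jgo,mjinl,wjsih] add [zvla,pmjd,isw] -> 6 lines: jgoh jkrtg zvla pmjd isw hdj
Hunk 2: at line 1 remove [zvla,pmjd] add [stk] -> 5 lines: jgoh jkrtg stk isw hdj
Hunk 3: at line 2 remove [stk,isw] add [vzm,dnelk,wkbac] -> 6 lines: jgoh jkrtg vzm dnelk wkbac hdj
Hunk 4: at line 2 remove [dnelk] add [wgsy,sgkrg,ilm] -> 8 lines: jgoh jkrtg vzm wgsy sgkrg ilm wkbac hdj
Hunk 5: at line 6 remove [wkbac] add [otbpr] -> 8 lines: jgoh jkrtg vzm wgsy sgkrg ilm otbpr hdj
Hunk 6: at line 1 remove [vzm] add [dsb,zcfaz] -> 9 lines: jgoh jkrtg dsb zcfaz wgsy sgkrg ilm otbpr hdj
Final line 2: jkrtg

Answer: jkrtg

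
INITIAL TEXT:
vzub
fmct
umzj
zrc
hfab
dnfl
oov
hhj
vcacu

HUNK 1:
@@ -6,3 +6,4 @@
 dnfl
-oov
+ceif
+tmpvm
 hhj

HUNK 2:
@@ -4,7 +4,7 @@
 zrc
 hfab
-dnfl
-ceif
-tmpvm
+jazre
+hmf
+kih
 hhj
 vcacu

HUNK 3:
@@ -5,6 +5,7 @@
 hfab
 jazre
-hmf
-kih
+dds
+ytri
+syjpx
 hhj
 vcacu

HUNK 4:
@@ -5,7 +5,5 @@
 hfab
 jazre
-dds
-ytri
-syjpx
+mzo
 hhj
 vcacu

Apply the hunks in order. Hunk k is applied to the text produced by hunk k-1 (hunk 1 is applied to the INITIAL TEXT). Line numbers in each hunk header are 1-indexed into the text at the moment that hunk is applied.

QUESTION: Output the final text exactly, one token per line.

Answer: vzub
fmct
umzj
zrc
hfab
jazre
mzo
hhj
vcacu

Derivation:
Hunk 1: at line 6 remove [oov] add [ceif,tmpvm] -> 10 lines: vzub fmct umzj zrc hfab dnfl ceif tmpvm hhj vcacu
Hunk 2: at line 4 remove [dnfl,ceif,tmpvm] add [jazre,hmf,kih] -> 10 lines: vzub fmct umzj zrc hfab jazre hmf kih hhj vcacu
Hunk 3: at line 5 remove [hmf,kih] add [dds,ytri,syjpx] -> 11 lines: vzub fmct umzj zrc hfab jazre dds ytri syjpx hhj vcacu
Hunk 4: at line 5 remove [dds,ytri,syjpx] add [mzo] -> 9 lines: vzub fmct umzj zrc hfab jazre mzo hhj vcacu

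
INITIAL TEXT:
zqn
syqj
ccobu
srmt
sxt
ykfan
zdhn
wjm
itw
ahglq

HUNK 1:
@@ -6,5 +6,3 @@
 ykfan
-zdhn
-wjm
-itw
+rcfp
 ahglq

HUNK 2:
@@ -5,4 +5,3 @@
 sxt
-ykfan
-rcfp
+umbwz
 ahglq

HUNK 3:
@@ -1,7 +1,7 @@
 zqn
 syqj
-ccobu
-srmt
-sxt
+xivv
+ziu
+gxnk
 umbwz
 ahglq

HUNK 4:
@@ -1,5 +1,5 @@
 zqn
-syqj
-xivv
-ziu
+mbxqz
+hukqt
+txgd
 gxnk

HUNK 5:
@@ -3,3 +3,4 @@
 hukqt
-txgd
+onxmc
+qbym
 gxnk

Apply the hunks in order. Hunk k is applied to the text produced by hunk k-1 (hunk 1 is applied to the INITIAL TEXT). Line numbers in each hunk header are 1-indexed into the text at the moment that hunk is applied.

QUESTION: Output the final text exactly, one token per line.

Answer: zqn
mbxqz
hukqt
onxmc
qbym
gxnk
umbwz
ahglq

Derivation:
Hunk 1: at line 6 remove [zdhn,wjm,itw] add [rcfp] -> 8 lines: zqn syqj ccobu srmt sxt ykfan rcfp ahglq
Hunk 2: at line 5 remove [ykfan,rcfp] add [umbwz] -> 7 lines: zqn syqj ccobu srmt sxt umbwz ahglq
Hunk 3: at line 1 remove [ccobu,srmt,sxt] add [xivv,ziu,gxnk] -> 7 lines: zqn syqj xivv ziu gxnk umbwz ahglq
Hunk 4: at line 1 remove [syqj,xivv,ziu] add [mbxqz,hukqt,txgd] -> 7 lines: zqn mbxqz hukqt txgd gxnk umbwz ahglq
Hunk 5: at line 3 remove [txgd] add [onxmc,qbym] -> 8 lines: zqn mbxqz hukqt onxmc qbym gxnk umbwz ahglq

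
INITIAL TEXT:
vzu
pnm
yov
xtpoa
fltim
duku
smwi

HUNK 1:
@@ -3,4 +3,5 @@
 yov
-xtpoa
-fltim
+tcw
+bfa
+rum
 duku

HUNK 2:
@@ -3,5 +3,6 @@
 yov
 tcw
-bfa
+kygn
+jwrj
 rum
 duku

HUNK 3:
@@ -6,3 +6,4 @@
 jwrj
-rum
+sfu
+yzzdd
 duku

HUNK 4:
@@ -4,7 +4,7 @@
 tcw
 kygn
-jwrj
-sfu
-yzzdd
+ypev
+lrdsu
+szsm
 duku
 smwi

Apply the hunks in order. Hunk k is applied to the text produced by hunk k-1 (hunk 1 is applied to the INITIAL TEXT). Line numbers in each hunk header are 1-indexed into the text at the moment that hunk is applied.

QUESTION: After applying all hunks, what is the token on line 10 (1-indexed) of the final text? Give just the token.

Answer: smwi

Derivation:
Hunk 1: at line 3 remove [xtpoa,fltim] add [tcw,bfa,rum] -> 8 lines: vzu pnm yov tcw bfa rum duku smwi
Hunk 2: at line 3 remove [bfa] add [kygn,jwrj] -> 9 lines: vzu pnm yov tcw kygn jwrj rum duku smwi
Hunk 3: at line 6 remove [rum] add [sfu,yzzdd] -> 10 lines: vzu pnm yov tcw kygn jwrj sfu yzzdd duku smwi
Hunk 4: at line 4 remove [jwrj,sfu,yzzdd] add [ypev,lrdsu,szsm] -> 10 lines: vzu pnm yov tcw kygn ypev lrdsu szsm duku smwi
Final line 10: smwi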